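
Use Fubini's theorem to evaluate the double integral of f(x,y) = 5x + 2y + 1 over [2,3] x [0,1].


By Fubini, integrate in x first, then y.
Step 1: Fix y, integrate over x in [2,3]:
  integral(5x + 2y + 1, x=2..3)
  = 5*(3^2 - 2^2)/2 + (2y + 1)*(3 - 2)
  = 12.5 + (2y + 1)*1
  = 12.5 + 2y + 1
  = 13.5 + 2y
Step 2: Integrate over y in [0,1]:
  integral(13.5 + 2y, y=0..1)
  = 13.5*1 + 2*(1^2 - 0^2)/2
  = 13.5 + 1
  = 14.5


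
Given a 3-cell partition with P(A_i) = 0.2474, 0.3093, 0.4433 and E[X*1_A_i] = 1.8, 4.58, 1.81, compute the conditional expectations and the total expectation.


For each cell A_i: E[X|A_i] = E[X*1_A_i] / P(A_i)
Step 1: E[X|A_1] = 1.8 / 0.2474 = 7.275667
Step 2: E[X|A_2] = 4.58 / 0.3093 = 14.80763
Step 3: E[X|A_3] = 1.81 / 0.4433 = 4.083014
Verification: E[X] = sum E[X*1_A_i] = 1.8 + 4.58 + 1.81 = 8.19


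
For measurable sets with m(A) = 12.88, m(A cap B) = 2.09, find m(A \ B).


m(A \ B) = m(A) - m(A n B)
= 12.88 - 2.09
= 10.79


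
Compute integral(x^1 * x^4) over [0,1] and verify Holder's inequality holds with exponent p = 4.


Step 1: Exact integral of f*g = integral(x^5, 0, 1) = 1/6
     = 0.166667
Step 2: Holder bound with p=4, q=1.333333:
  ||f||_p = (integral x^4 dx)^(1/4) = (1/5)^(1/4) = 0.66874
  ||g||_q = (integral x^5.333333 dx)^(1/1.333333) = (1/6.333333)^(1/1.333333) = 0.250482
Step 3: Holder bound = ||f||_p * ||g||_q = 0.66874 * 0.250482 = 0.167507
Verification: 0.166667 <= 0.167507 (Holder holds)


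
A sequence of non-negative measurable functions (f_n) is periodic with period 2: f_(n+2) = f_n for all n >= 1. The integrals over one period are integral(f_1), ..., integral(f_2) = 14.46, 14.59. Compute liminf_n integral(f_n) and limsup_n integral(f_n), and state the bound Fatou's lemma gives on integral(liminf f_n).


The sequence (integral(f_n)) is periodic with period 2, repeating the values 14.46, 14.59 indefinitely.
Step 1: For a periodic sequence, every tail (a_m, a_(m+1), ...) contains all 2 period values infinitely often.
Step 2: Hence inf of every tail = min of the period values = min(14.46, 14.59) = 14.46.
        liminf_n integral(f_n) = sup over m of (inf of tail from m) = 14.46.
Step 3: Similarly sup of every tail = max of the period values = 14.59.
        limsup_n integral(f_n) = 14.59.
Step 4: Fatou's lemma: integral(liminf_n f_n) <= liminf_n integral(f_n) = 14.46.
        So the integral of the pointwise liminf is at most 14.46.


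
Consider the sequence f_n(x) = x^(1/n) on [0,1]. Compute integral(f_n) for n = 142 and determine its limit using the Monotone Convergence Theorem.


At n = 142: f_142(x) = x^(1/142).
Step 1: integral(x^(1/142), 0, 1) = [x^(1/142+1) / (1/142+1)] from 0 to 1
     = 1 / (1/142 + 1) = 1 / ((142+1)/142) = 142/(142+1)
     = 142/143 = 0.993007
Step 2: As n -> infinity, f_n(x) = x^(1/n) -> 1 for x in (0,1], and f_n is increasing in n.
By MCT, lim_n integral(f_n) = integral(lim_n f_n) = integral(1, 0, 1) = 1.
Step 3: Verify convergence: 142/143 = 0.993007 -> 1


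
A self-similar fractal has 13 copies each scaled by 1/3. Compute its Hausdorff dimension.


For a self-similar set with N copies scaled by 1/r:
dim_H = log(N)/log(r) = log(13)/log(3)
= 2.564949/1.098612
= 2.334718


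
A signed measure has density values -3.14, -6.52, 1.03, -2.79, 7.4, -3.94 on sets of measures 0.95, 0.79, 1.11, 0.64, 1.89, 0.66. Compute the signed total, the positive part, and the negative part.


Step 1: Compute signed measure on each set:
  Set 1: -3.14 * 0.95 = -2.983
  Set 2: -6.52 * 0.79 = -5.1508
  Set 3: 1.03 * 1.11 = 1.1433
  Set 4: -2.79 * 0.64 = -1.7856
  Set 5: 7.4 * 1.89 = 13.986
  Set 6: -3.94 * 0.66 = -2.6004
Step 2: Total signed measure = (-2.983) + (-5.1508) + (1.1433) + (-1.7856) + (13.986) + (-2.6004)
     = 2.6095
Step 3: Positive part mu+(X) = sum of positive contributions = 15.1293
Step 4: Negative part mu-(X) = |sum of negative contributions| = 12.5198


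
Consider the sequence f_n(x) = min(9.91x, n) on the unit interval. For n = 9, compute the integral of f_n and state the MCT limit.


f(x) = 9.91x on [0,1]; f_n(x) = min(9.91x, n). At n = 9:
Step 1: f(x) reaches 9 at x = 9/9.91 = 0.908174
Step 2: integral(f_9) = integral(9.91x, 0, 0.908174) + integral(9, 0.908174, 1)
       = 9.91*0.908174^2/2 + 9*(1 - 0.908174)
       = 4.086781 + 0.826438
       = 4.913219
Step 3: As n -> infinity, f_n increases to f, so by MCT integral(f_n) -> integral(f) = 9.91/2 = 4.955.
Convergence: integral(f_9) = 4.913219 -> 4.955 as n -> infinity


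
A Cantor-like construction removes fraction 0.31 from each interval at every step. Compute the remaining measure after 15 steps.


Step 1: At each step, fraction remaining = 1 - 0.31 = 0.69
Step 2: After 15 steps, measure = (0.69)^15
Result = 0.003826


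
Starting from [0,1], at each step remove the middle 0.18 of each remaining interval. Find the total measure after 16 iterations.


Step 1: At each step, fraction remaining = 1 - 0.18 = 0.82
Step 2: After 16 steps, measure = (0.82)^16
Result = 0.041785


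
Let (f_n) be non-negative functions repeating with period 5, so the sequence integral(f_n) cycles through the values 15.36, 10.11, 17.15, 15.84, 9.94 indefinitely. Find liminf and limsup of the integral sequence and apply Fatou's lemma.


The sequence (integral(f_n)) is periodic with period 5, repeating the values 15.36, 10.11, 17.15, 15.84, 9.94 indefinitely.
Step 1: For a periodic sequence, every tail (a_m, a_(m+1), ...) contains all 5 period values infinitely often.
Step 2: Hence inf of every tail = min of the period values = min(15.36, 10.11, 17.15, 15.84, 9.94) = 9.94.
        liminf_n integral(f_n) = sup over m of (inf of tail from m) = 9.94.
Step 3: Similarly sup of every tail = max of the period values = 17.15.
        limsup_n integral(f_n) = 17.15.
Step 4: Fatou's lemma: integral(liminf_n f_n) <= liminf_n integral(f_n) = 9.94.
        So the integral of the pointwise liminf is at most 9.94.


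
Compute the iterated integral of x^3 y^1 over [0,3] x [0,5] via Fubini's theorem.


By Fubini's theorem, the double integral factors as a product of single integrals:
Step 1: integral_0^3 x^3 dx = [x^4/4] from 0 to 3
     = 3^4/4 = 20.25
Step 2: integral_0^5 y^1 dy = [y^2/2] from 0 to 5
     = 5^2/2 = 12.5
Step 3: Double integral = 20.25 * 12.5 = 253.125


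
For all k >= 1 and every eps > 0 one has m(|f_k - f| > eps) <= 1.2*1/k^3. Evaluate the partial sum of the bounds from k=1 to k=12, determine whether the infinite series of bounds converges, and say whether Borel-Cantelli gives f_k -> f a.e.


Step 1: List the terms 1.2*1/k^3 for k = 1 to 12:
  k=1: 1.2
  k=2: 0.15
  k=3: 0.044444
  k=4: 0.01875
  k=5: 0.0096
  k=6: 0.005556
  k=7: 0.003499
  k=8: 0.002344
  k=9: 0.001646
  k=10: 0.0012
  k=11: 9.015778e-04
  k=12: 6.944444e-04
Step 2: Partial sum = 1.2 + 0.15 + 0.044444 + 0.01875 + 0.0096 + 0.005556 + 0.003499 + 0.002344 + 0.001646 + 0.0012 + 9.015778e-04 + 6.944444e-04
     = 1.438634
Step 3: The full series sum_(k>=1) 1.2*1/k^3 converges (p-series with p = 3 > 1; a constant multiple of a convergent series converges).
Step 4: Fix eps > 0. Since sum_k m(|f_k - f| > eps) < infinity, the Borel-Cantelli lemma gives
        m(limsup_k {|f_k - f| > eps}) = 0, i.e. for a.e. x, |f_k(x) - f(x)| <= eps for all large k.
        Applying this with eps = 1/j for j = 1, 2, ... and intersecting the countably many full-measure sets,
        for a.e. x we get limsup_k |f_k(x) - f(x)| <= 1/j for every j, hence f_k -> f almost everywhere.
Conclusion: series converges; Borel-Cantelli yields f_k -> f a.e.


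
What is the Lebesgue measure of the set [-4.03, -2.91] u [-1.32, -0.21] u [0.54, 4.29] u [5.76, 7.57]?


For pairwise disjoint intervals, m(union) = sum of lengths.
= (-2.91 - -4.03) + (-0.21 - -1.32) + (4.29 - 0.54) + (7.57 - 5.76)
= 1.12 + 1.11 + 3.75 + 1.81
= 7.79


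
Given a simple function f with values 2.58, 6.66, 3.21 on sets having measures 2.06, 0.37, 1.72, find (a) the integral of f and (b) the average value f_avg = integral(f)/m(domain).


Step 1: Integral = sum(value_i * measure_i)
= 2.58*2.06 + 6.66*0.37 + 3.21*1.72
= 5.3148 + 2.4642 + 5.5212
= 13.3002
Step 2: Total measure of domain = 2.06 + 0.37 + 1.72 = 4.15
Step 3: Average value = 13.3002 / 4.15 = 3.204867


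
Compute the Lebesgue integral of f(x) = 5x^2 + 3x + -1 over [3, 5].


The Lebesgue integral of a Riemann-integrable function agrees with the Riemann integral.
Antiderivative F(x) = (5/3)x^3 + (3/2)x^2 + -1x
F(5) = (5/3)*5^3 + (3/2)*5^2 + -1*5
     = (5/3)*125 + (3/2)*25 + -1*5
     = 208.333333 + 37.5 + -5
     = 240.833333
F(3) = 55.5
Integral = F(5) - F(3) = 240.833333 - 55.5 = 185.333333


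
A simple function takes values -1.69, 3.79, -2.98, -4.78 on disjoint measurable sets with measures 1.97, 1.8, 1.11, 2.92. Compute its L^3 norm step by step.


Step 1: Compute |f_i|^3 for each value:
  |-1.69|^3 = 4.826809
  |3.79|^3 = 54.439939
  |-2.98|^3 = 26.463592
  |-4.78|^3 = 109.215352
Step 2: Multiply by measures and sum:
  4.826809 * 1.97 = 9.508814
  54.439939 * 1.8 = 97.99189
  26.463592 * 1.11 = 29.374587
  109.215352 * 2.92 = 318.908828
Sum = 9.508814 + 97.99189 + 29.374587 + 318.908828 = 455.784119
Step 3: Take the p-th root:
||f||_3 = (455.784119)^(1/3) = 7.695787


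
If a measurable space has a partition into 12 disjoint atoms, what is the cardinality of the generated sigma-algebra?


Each element of the sigma-algebra is a union of some subset of the 12 atoms.
The number of such subsets is 2^12 = 4096.


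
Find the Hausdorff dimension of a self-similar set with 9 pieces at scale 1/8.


For a self-similar set with N copies scaled by 1/r:
dim_H = log(N)/log(r) = log(9)/log(8)
= 2.197225/2.079442
= 1.056642


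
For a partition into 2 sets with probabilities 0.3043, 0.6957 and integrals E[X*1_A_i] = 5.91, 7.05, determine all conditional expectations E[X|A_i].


For each cell A_i: E[X|A_i] = E[X*1_A_i] / P(A_i)
Step 1: E[X|A_1] = 5.91 / 0.3043 = 19.421623
Step 2: E[X|A_2] = 7.05 / 0.6957 = 10.133678
Verification: E[X] = sum E[X*1_A_i] = 5.91 + 7.05 = 12.96


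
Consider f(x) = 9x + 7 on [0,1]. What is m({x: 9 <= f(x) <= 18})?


f^(-1)([9, 18]) = {x : 9 <= 9x + 7 <= 18}
Solving: (9 - 7)/9 <= x <= (18 - 7)/9
= [0.222222, 1.222222]
Intersecting with [0,1]: [0.222222, 1]
Measure = 1 - 0.222222 = 0.777778


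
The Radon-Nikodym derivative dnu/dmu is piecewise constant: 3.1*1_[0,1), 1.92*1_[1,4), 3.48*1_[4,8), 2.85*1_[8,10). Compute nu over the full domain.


Integrate each piece of the Radon-Nikodym derivative:
Step 1: integral_0^1 3.1 dx = 3.1*(1-0) = 3.1*1 = 3.1
Step 2: integral_1^4 1.92 dx = 1.92*(4-1) = 1.92*3 = 5.76
Step 3: integral_4^8 3.48 dx = 3.48*(8-4) = 3.48*4 = 13.92
Step 4: integral_8^10 2.85 dx = 2.85*(10-8) = 2.85*2 = 5.7
Total: 3.1 + 5.76 + 13.92 + 5.7 = 28.48


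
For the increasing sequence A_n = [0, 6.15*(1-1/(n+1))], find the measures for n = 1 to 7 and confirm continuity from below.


By continuity of measure from below: if A_n increases to A, then m(A_n) -> m(A).
Here A = [0, 6.15], so m(A) = 6.15
Step 1: a_1 = 6.15*(1 - 1/2) = 3.075, m(A_1) = 3.075
Step 2: a_2 = 6.15*(1 - 1/3) = 4.1, m(A_2) = 4.1
Step 3: a_3 = 6.15*(1 - 1/4) = 4.6125, m(A_3) = 4.6125
Step 4: a_4 = 6.15*(1 - 1/5) = 4.92, m(A_4) = 4.92
Step 5: a_5 = 6.15*(1 - 1/6) = 5.125, m(A_5) = 5.125
Step 6: a_6 = 6.15*(1 - 1/7) = 5.2714, m(A_6) = 5.2714
Step 7: a_7 = 6.15*(1 - 1/8) = 5.3813, m(A_7) = 5.3813
Limit: m(A_n) -> m([0,6.15]) = 6.15


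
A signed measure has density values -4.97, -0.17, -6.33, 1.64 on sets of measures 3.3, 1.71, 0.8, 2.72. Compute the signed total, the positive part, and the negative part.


Step 1: Compute signed measure on each set:
  Set 1: -4.97 * 3.3 = -16.401
  Set 2: -0.17 * 1.71 = -0.2907
  Set 3: -6.33 * 0.8 = -5.064
  Set 4: 1.64 * 2.72 = 4.4608
Step 2: Total signed measure = (-16.401) + (-0.2907) + (-5.064) + (4.4608)
     = -17.2949
Step 3: Positive part mu+(X) = sum of positive contributions = 4.4608
Step 4: Negative part mu-(X) = |sum of negative contributions| = 21.7557


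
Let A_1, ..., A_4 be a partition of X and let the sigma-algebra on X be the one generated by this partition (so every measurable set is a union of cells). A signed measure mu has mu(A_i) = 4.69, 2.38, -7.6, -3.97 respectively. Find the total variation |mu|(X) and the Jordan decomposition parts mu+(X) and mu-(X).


Step 1: Every measurable set is a union of atoms (the cells / points), so a Hahn decomposition is
  obtained by grouping atoms by sign: P = union of atoms with mu > 0, N = union of the remaining atoms.
  Atoms in P (indices): 1, 2;  atoms in N (indices): 3, 4
  Positive values: 4.69, 2.38
  Negative values: -7.6, -3.97
Step 2: mu+(X) = mu(P) = sum of positive atom values = 7.07
Step 3: mu-(X) = -mu(N) = sum of |negative atom values| = 11.57
Step 4: |mu|(X) = mu+(X) + mu-(X) = 7.07 + 11.57 = 18.64


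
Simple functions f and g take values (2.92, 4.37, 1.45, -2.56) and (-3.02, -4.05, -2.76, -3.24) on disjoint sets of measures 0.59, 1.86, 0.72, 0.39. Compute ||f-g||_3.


Step 1: Compute differences f_i - g_i:
  2.92 - -3.02 = 5.94
  4.37 - -4.05 = 8.42
  1.45 - -2.76 = 4.21
  -2.56 - -3.24 = 0.68
Step 2: Compute |diff|^3 * measure for each set:
  |5.94|^3 * 0.59 = 209.584584 * 0.59 = 123.654905
  |8.42|^3 * 1.86 = 596.947688 * 1.86 = 1110.3227
  |4.21|^3 * 0.72 = 74.618461 * 0.72 = 53.725292
  |0.68|^3 * 0.39 = 0.314432 * 0.39 = 0.122628
Step 3: Sum = 1287.825525
Step 4: ||f-g||_3 = (1287.825525)^(1/3) = 10.879752


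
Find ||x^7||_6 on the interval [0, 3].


Step 1: ||f||_6 = (integral_0^3 |x^7|^6 dx)^(1/6)
     = (integral_0^3 x^42 dx)^(1/6)
Step 2: integral_0^3 x^42 dx = [x^43/(43)] from 0 to 3 = 3^43/43
     = 328256967394537077627/43 = 7.633883e+18
Step 3: ||f||_6 = (7.633883e+18)^(1/6) = 1403.2151


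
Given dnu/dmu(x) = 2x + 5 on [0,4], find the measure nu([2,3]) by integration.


nu(A) = integral_A (dnu/dmu) dmu = integral_2^3 (2x + 5) dx
Step 1: Antiderivative F(x) = (2/2)x^2 + 5x
Step 2: F(3) = (2/2)*3^2 + 5*3 = 9 + 15 = 24
Step 3: F(2) = (2/2)*2^2 + 5*2 = 4 + 10 = 14
Step 4: nu([2,3]) = F(3) - F(2) = 24 - 14 = 10


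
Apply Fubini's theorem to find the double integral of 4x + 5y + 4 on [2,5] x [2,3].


By Fubini, integrate in x first, then y.
Step 1: Fix y, integrate over x in [2,5]:
  integral(4x + 5y + 4, x=2..5)
  = 4*(5^2 - 2^2)/2 + (5y + 4)*(5 - 2)
  = 42 + (5y + 4)*3
  = 42 + 15y + 12
  = 54 + 15y
Step 2: Integrate over y in [2,3]:
  integral(54 + 15y, y=2..3)
  = 54*1 + 15*(3^2 - 2^2)/2
  = 54 + 37.5
  = 91.5


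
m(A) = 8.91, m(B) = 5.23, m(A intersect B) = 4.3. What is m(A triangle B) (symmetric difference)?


m(A Delta B) = m(A) + m(B) - 2*m(A n B)
= 8.91 + 5.23 - 2*4.3
= 8.91 + 5.23 - 8.6
= 5.54


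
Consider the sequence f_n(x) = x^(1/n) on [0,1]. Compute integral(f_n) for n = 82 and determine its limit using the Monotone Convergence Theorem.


At n = 82: f_82(x) = x^(1/82).
Step 1: integral(x^(1/82), 0, 1) = [x^(1/82+1) / (1/82+1)] from 0 to 1
     = 1 / (1/82 + 1) = 1 / ((82+1)/82) = 82/(82+1)
     = 82/83 = 0.987952
Step 2: As n -> infinity, f_n(x) = x^(1/n) -> 1 for x in (0,1], and f_n is increasing in n.
By MCT, lim_n integral(f_n) = integral(lim_n f_n) = integral(1, 0, 1) = 1.
Step 3: Verify convergence: 82/83 = 0.987952 -> 1


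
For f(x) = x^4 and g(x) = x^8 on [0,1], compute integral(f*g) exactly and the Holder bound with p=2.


Step 1: Exact integral of f*g = integral(x^12, 0, 1) = 1/13
     = 0.076923
Step 2: Holder bound with p=2, q=2:
  ||f||_p = (integral x^8 dx)^(1/2) = (1/9)^(1/2) = 0.333333
  ||g||_q = (integral x^16 dx)^(1/2) = (1/17)^(1/2) = 0.242536
Step 3: Holder bound = ||f||_p * ||g||_q = 0.333333 * 0.242536 = 0.080845
Verification: 0.076923 <= 0.080845 (Holder holds)


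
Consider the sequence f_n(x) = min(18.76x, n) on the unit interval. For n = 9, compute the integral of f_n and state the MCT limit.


f(x) = 18.76x on [0,1]; f_n(x) = min(18.76x, n). At n = 9:
Step 1: f(x) reaches 9 at x = 9/18.76 = 0.479744
Step 2: integral(f_9) = integral(18.76x, 0, 0.479744) + integral(9, 0.479744, 1)
       = 18.76*0.479744^2/2 + 9*(1 - 0.479744)
       = 2.158849 + 4.682303
       = 6.841151
Step 3: As n -> infinity, f_n increases to f, so by MCT integral(f_n) -> integral(f) = 18.76/2 = 9.38.
Convergence: integral(f_9) = 6.841151 -> 9.38 as n -> infinity


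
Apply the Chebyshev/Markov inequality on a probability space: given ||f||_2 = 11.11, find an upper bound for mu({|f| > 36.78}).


Chebyshev/Markov inequality: mu(|f| > eps) <= (||f||_p / eps)^p
Step 1: ||f||_2 / eps = 11.11 / 36.78 = 0.302066
Step 2: Raise to power p = 2:
  (0.302066)^2 = 0.091244
Step 3: Therefore mu(|f| > 36.78) <= 0.091244


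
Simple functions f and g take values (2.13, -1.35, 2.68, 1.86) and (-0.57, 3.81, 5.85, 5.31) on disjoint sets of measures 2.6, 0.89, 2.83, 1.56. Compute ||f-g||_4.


Step 1: Compute differences f_i - g_i:
  2.13 - -0.57 = 2.7
  -1.35 - 3.81 = -5.16
  2.68 - 5.85 = -3.17
  1.86 - 5.31 = -3.45
Step 2: Compute |diff|^4 * measure for each set:
  |2.7|^4 * 2.6 = 53.1441 * 2.6 = 138.17466
  |-5.16|^4 * 0.89 = 708.922575 * 0.89 = 630.941092
  |-3.17|^4 * 2.83 = 100.980391 * 2.83 = 285.774507
  |-3.45|^4 * 1.56 = 141.669506 * 1.56 = 221.00443
Step 3: Sum = 1275.894689
Step 4: ||f-g||_4 = (1275.894689)^(1/4) = 5.976593


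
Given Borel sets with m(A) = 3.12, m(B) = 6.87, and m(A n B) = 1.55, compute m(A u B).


By inclusion-exclusion: m(A u B) = m(A) + m(B) - m(A n B)
= 3.12 + 6.87 - 1.55
= 8.44


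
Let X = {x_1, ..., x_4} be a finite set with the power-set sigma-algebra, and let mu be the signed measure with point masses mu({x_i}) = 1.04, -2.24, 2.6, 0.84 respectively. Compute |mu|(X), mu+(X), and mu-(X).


Step 1: Every measurable set is a union of atoms (the cells / points), so a Hahn decomposition is
  obtained by grouping atoms by sign: P = union of atoms with mu > 0, N = union of the remaining atoms.
  Atoms in P (indices): 1, 3, 4;  atoms in N (indices): 2
  Positive values: 1.04, 2.6, 0.84
  Negative values: -2.24
Step 2: mu+(X) = mu(P) = sum of positive atom values = 4.48
Step 3: mu-(X) = -mu(N) = sum of |negative atom values| = 2.24
Step 4: |mu|(X) = mu+(X) + mu-(X) = 4.48 + 2.24 = 6.72


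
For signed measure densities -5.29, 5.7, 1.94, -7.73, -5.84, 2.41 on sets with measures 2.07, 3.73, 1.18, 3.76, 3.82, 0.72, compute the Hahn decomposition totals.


Step 1: Compute signed measure on each set:
  Set 1: -5.29 * 2.07 = -10.9503
  Set 2: 5.7 * 3.73 = 21.261
  Set 3: 1.94 * 1.18 = 2.2892
  Set 4: -7.73 * 3.76 = -29.0648
  Set 5: -5.84 * 3.82 = -22.3088
  Set 6: 2.41 * 0.72 = 1.7352
Step 2: Total signed measure = (-10.9503) + (21.261) + (2.2892) + (-29.0648) + (-22.3088) + (1.7352)
     = -37.0385
Step 3: Positive part mu+(X) = sum of positive contributions = 25.2854
Step 4: Negative part mu-(X) = |sum of negative contributions| = 62.3239


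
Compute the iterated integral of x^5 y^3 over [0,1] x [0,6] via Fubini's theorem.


By Fubini's theorem, the double integral factors as a product of single integrals:
Step 1: integral_0^1 x^5 dx = [x^6/6] from 0 to 1
     = 1^6/6 = 0.166667
Step 2: integral_0^6 y^3 dy = [y^4/4] from 0 to 6
     = 6^4/4 = 324
Step 3: Double integral = 0.166667 * 324 = 54


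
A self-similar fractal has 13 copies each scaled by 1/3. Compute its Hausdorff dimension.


For a self-similar set with N copies scaled by 1/r:
dim_H = log(N)/log(r) = log(13)/log(3)
= 2.564949/1.098612
= 2.334718


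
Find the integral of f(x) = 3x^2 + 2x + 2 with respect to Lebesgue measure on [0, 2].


The Lebesgue integral of a Riemann-integrable function agrees with the Riemann integral.
Antiderivative F(x) = (3/3)x^3 + (2/2)x^2 + 2x
F(2) = (3/3)*2^3 + (2/2)*2^2 + 2*2
     = (3/3)*8 + (2/2)*4 + 2*2
     = 8 + 4 + 4
     = 16
F(0) = 0.0
Integral = F(2) - F(0) = 16 - 0.0 = 16


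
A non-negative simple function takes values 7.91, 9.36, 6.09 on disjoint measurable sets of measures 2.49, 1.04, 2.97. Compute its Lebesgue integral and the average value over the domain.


Step 1: Integral = sum(value_i * measure_i)
= 7.91*2.49 + 9.36*1.04 + 6.09*2.97
= 19.6959 + 9.7344 + 18.0873
= 47.5176
Step 2: Total measure of domain = 2.49 + 1.04 + 2.97 = 6.5
Step 3: Average value = 47.5176 / 6.5 = 7.3104


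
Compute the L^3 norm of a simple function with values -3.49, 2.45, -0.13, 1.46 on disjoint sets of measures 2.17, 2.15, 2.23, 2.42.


Step 1: Compute |f_i|^3 for each value:
  |-3.49|^3 = 42.508549
  |2.45|^3 = 14.706125
  |-0.13|^3 = 0.002197
  |1.46|^3 = 3.112136
Step 2: Multiply by measures and sum:
  42.508549 * 2.17 = 92.243551
  14.706125 * 2.15 = 31.618169
  0.002197 * 2.23 = 0.004899
  3.112136 * 2.42 = 7.531369
Sum = 92.243551 + 31.618169 + 0.004899 + 7.531369 = 131.397989
Step 3: Take the p-th root:
||f||_3 = (131.397989)^(1/3) = 5.083891


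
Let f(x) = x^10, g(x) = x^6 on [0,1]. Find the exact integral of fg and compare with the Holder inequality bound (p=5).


Step 1: Exact integral of f*g = integral(x^16, 0, 1) = 1/17
     = 0.058824
Step 2: Holder bound with p=5, q=1.25:
  ||f||_p = (integral x^50 dx)^(1/5) = (1/51)^(1/5) = 0.455497
  ||g||_q = (integral x^7.5 dx)^(1/1.25) = (1/8.5)^(1/1.25) = 0.180495
Step 3: Holder bound = ||f||_p * ||g||_q = 0.455497 * 0.180495 = 0.082215
Verification: 0.058824 <= 0.082215 (Holder holds)


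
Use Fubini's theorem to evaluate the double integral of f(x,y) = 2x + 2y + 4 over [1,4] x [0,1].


By Fubini, integrate in x first, then y.
Step 1: Fix y, integrate over x in [1,4]:
  integral(2x + 2y + 4, x=1..4)
  = 2*(4^2 - 1^2)/2 + (2y + 4)*(4 - 1)
  = 15 + (2y + 4)*3
  = 15 + 6y + 12
  = 27 + 6y
Step 2: Integrate over y in [0,1]:
  integral(27 + 6y, y=0..1)
  = 27*1 + 6*(1^2 - 0^2)/2
  = 27 + 3
  = 30


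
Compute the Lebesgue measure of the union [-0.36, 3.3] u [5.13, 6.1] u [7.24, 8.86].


For pairwise disjoint intervals, m(union) = sum of lengths.
= (3.3 - -0.36) + (6.1 - 5.13) + (8.86 - 7.24)
= 3.66 + 0.97 + 1.62
= 6.25


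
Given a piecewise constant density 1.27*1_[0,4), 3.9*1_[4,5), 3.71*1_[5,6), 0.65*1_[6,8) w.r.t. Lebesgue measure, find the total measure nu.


Integrate each piece of the Radon-Nikodym derivative:
Step 1: integral_0^4 1.27 dx = 1.27*(4-0) = 1.27*4 = 5.08
Step 2: integral_4^5 3.9 dx = 3.9*(5-4) = 3.9*1 = 3.9
Step 3: integral_5^6 3.71 dx = 3.71*(6-5) = 3.71*1 = 3.71
Step 4: integral_6^8 0.65 dx = 0.65*(8-6) = 0.65*2 = 1.3
Total: 5.08 + 3.9 + 3.71 + 1.3 = 13.99


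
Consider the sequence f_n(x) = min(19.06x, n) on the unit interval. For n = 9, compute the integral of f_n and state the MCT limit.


f(x) = 19.06x on [0,1]; f_n(x) = min(19.06x, n). At n = 9:
Step 1: f(x) reaches 9 at x = 9/19.06 = 0.472193
Step 2: integral(f_9) = integral(19.06x, 0, 0.472193) + integral(9, 0.472193, 1)
       = 19.06*0.472193^2/2 + 9*(1 - 0.472193)
       = 2.124869 + 4.750262
       = 6.875131
Step 3: As n -> infinity, f_n increases to f, so by MCT integral(f_n) -> integral(f) = 19.06/2 = 9.53.
Convergence: integral(f_9) = 6.875131 -> 9.53 as n -> infinity


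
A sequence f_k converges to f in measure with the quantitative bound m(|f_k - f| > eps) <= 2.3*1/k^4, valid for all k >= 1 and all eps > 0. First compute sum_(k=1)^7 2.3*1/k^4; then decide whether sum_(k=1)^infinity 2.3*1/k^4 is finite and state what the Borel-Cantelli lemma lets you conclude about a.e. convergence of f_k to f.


Step 1: List the terms 2.3*1/k^4 for k = 1 to 7:
  k=1: 2.3
  k=2: 0.14375
  k=3: 0.028395
  k=4: 0.008984
  k=5: 0.00368
  k=6: 0.001775
  k=7: 9.579342e-04
Step 2: Partial sum = 2.3 + 0.14375 + 0.028395 + 0.008984 + 0.00368 + 0.001775 + 9.579342e-04
     = 2.487542
Step 3: The full series sum_(k>=1) 2.3*1/k^4 converges (p-series with p = 4 > 1; a constant multiple of a convergent series converges).
Step 4: Fix eps > 0. Since sum_k m(|f_k - f| > eps) < infinity, the Borel-Cantelli lemma gives
        m(limsup_k {|f_k - f| > eps}) = 0, i.e. for a.e. x, |f_k(x) - f(x)| <= eps for all large k.
        Applying this with eps = 1/j for j = 1, 2, ... and intersecting the countably many full-measure sets,
        for a.e. x we get limsup_k |f_k(x) - f(x)| <= 1/j for every j, hence f_k -> f almost everywhere.
Conclusion: series converges; Borel-Cantelli yields f_k -> f a.e.


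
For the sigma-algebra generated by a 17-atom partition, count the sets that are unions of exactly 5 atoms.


Each element of F is a union of some subset of the 17 atoms.
Elements that are unions of exactly 5 atoms correspond to 5-element subsets of the 17 atoms.
Count = C(17, 5) = 17! / (5! * 12!) = 6188.


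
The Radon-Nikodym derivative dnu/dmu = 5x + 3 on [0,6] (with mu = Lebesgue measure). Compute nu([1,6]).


nu(A) = integral_A (dnu/dmu) dmu = integral_1^6 (5x + 3) dx
Step 1: Antiderivative F(x) = (5/2)x^2 + 3x
Step 2: F(6) = (5/2)*6^2 + 3*6 = 90 + 18 = 108
Step 3: F(1) = (5/2)*1^2 + 3*1 = 2.5 + 3 = 5.5
Step 4: nu([1,6]) = F(6) - F(1) = 108 - 5.5 = 102.5


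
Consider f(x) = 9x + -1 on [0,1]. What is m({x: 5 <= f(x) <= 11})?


f^(-1)([5, 11]) = {x : 5 <= 9x + -1 <= 11}
Solving: (5 - -1)/9 <= x <= (11 - -1)/9
= [0.666667, 1.333333]
Intersecting with [0,1]: [0.666667, 1]
Measure = 1 - 0.666667 = 0.333333


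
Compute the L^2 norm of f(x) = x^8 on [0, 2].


Step 1: ||f||_2 = (integral_0^2 |x^8|^2 dx)^(1/2)
     = (integral_0^2 x^16 dx)^(1/2)
Step 2: integral_0^2 x^16 dx = [x^17/(17)] from 0 to 2 = 2^17/17
     = 131072/17 = 7710.117647
Step 3: ||f||_2 = (7710.117647)^(1/2) = 87.807276


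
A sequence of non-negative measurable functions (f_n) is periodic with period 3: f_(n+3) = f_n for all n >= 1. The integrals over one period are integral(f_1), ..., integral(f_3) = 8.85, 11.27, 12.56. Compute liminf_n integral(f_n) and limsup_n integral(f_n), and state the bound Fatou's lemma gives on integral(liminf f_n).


The sequence (integral(f_n)) is periodic with period 3, repeating the values 8.85, 11.27, 12.56 indefinitely.
Step 1: For a periodic sequence, every tail (a_m, a_(m+1), ...) contains all 3 period values infinitely often.
Step 2: Hence inf of every tail = min of the period values = min(8.85, 11.27, 12.56) = 8.85.
        liminf_n integral(f_n) = sup over m of (inf of tail from m) = 8.85.
Step 3: Similarly sup of every tail = max of the period values = 12.56.
        limsup_n integral(f_n) = 12.56.
Step 4: Fatou's lemma: integral(liminf_n f_n) <= liminf_n integral(f_n) = 8.85.
        So the integral of the pointwise liminf is at most 8.85.


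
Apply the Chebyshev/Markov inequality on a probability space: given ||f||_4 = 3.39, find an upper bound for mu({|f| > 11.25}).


Chebyshev/Markov inequality: mu(|f| > eps) <= (||f||_p / eps)^p
Step 1: ||f||_4 / eps = 3.39 / 11.25 = 0.301333
Step 2: Raise to power p = 4:
  (0.301333)^4 = 0.008245
Step 3: Therefore mu(|f| > 11.25) <= 0.008245


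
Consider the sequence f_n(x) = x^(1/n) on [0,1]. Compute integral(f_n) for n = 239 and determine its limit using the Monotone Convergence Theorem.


At n = 239: f_239(x) = x^(1/239).
Step 1: integral(x^(1/239), 0, 1) = [x^(1/239+1) / (1/239+1)] from 0 to 1
     = 1 / (1/239 + 1) = 1 / ((239+1)/239) = 239/(239+1)
     = 239/240 = 0.995833
Step 2: As n -> infinity, f_n(x) = x^(1/n) -> 1 for x in (0,1], and f_n is increasing in n.
By MCT, lim_n integral(f_n) = integral(lim_n f_n) = integral(1, 0, 1) = 1.
Step 3: Verify convergence: 239/240 = 0.995833 -> 1


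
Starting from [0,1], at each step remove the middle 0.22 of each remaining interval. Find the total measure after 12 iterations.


Step 1: At each step, fraction remaining = 1 - 0.22 = 0.78
Step 2: After 12 steps, measure = (0.78)^12
Result = 0.050715


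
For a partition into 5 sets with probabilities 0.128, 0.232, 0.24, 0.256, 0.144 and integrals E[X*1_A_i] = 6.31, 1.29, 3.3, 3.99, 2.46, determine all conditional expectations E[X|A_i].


For each cell A_i: E[X|A_i] = E[X*1_A_i] / P(A_i)
Step 1: E[X|A_1] = 6.31 / 0.128 = 49.296875
Step 2: E[X|A_2] = 1.29 / 0.232 = 5.560345
Step 3: E[X|A_3] = 3.3 / 0.24 = 13.75
Step 4: E[X|A_4] = 3.99 / 0.256 = 15.585938
Step 5: E[X|A_5] = 2.46 / 0.144 = 17.083333
Verification: E[X] = sum E[X*1_A_i] = 6.31 + 1.29 + 3.3 + 3.99 + 2.46 = 17.35


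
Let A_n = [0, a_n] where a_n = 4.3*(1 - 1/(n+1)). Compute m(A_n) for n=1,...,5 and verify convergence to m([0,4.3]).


By continuity of measure from below: if A_n increases to A, then m(A_n) -> m(A).
Here A = [0, 4.3], so m(A) = 4.3
Step 1: a_1 = 4.3*(1 - 1/2) = 2.15, m(A_1) = 2.15
Step 2: a_2 = 4.3*(1 - 1/3) = 2.8667, m(A_2) = 2.8667
Step 3: a_3 = 4.3*(1 - 1/4) = 3.225, m(A_3) = 3.225
Step 4: a_4 = 4.3*(1 - 1/5) = 3.44, m(A_4) = 3.44
Step 5: a_5 = 4.3*(1 - 1/6) = 3.5833, m(A_5) = 3.5833
Limit: m(A_n) -> m([0,4.3]) = 4.3


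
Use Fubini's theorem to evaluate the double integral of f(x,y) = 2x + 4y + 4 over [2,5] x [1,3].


By Fubini, integrate in x first, then y.
Step 1: Fix y, integrate over x in [2,5]:
  integral(2x + 4y + 4, x=2..5)
  = 2*(5^2 - 2^2)/2 + (4y + 4)*(5 - 2)
  = 21 + (4y + 4)*3
  = 21 + 12y + 12
  = 33 + 12y
Step 2: Integrate over y in [1,3]:
  integral(33 + 12y, y=1..3)
  = 33*2 + 12*(3^2 - 1^2)/2
  = 66 + 48
  = 114


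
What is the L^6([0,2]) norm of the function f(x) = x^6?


Step 1: ||f||_6 = (integral_0^2 |x^6|^6 dx)^(1/6)
     = (integral_0^2 x^36 dx)^(1/6)
Step 2: integral_0^2 x^36 dx = [x^37/(37)] from 0 to 2 = 2^37/37
     = 137438953472/37 = 3.714566e+09
Step 3: ||f||_6 = (3.714566e+09)^(1/6) = 39.35362


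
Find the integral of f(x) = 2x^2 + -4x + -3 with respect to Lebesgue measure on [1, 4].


The Lebesgue integral of a Riemann-integrable function agrees with the Riemann integral.
Antiderivative F(x) = (2/3)x^3 + (-4/2)x^2 + -3x
F(4) = (2/3)*4^3 + (-4/2)*4^2 + -3*4
     = (2/3)*64 + (-4/2)*16 + -3*4
     = 42.666667 + -32 + -12
     = -1.333333
F(1) = -4.333333
Integral = F(4) - F(1) = -1.333333 - -4.333333 = 3


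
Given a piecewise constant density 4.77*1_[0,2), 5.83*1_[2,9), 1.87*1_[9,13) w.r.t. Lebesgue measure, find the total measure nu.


Integrate each piece of the Radon-Nikodym derivative:
Step 1: integral_0^2 4.77 dx = 4.77*(2-0) = 4.77*2 = 9.54
Step 2: integral_2^9 5.83 dx = 5.83*(9-2) = 5.83*7 = 40.81
Step 3: integral_9^13 1.87 dx = 1.87*(13-9) = 1.87*4 = 7.48
Total: 9.54 + 40.81 + 7.48 = 57.83


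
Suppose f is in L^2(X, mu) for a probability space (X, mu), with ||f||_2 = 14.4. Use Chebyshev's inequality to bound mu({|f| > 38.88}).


Chebyshev/Markov inequality: mu(|f| > eps) <= (||f||_p / eps)^p
Step 1: ||f||_2 / eps = 14.4 / 38.88 = 0.37037
Step 2: Raise to power p = 2:
  (0.37037)^2 = 0.137174
Step 3: Therefore mu(|f| > 38.88) <= 0.137174


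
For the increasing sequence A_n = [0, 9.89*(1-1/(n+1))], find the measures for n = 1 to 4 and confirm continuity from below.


By continuity of measure from below: if A_n increases to A, then m(A_n) -> m(A).
Here A = [0, 9.89], so m(A) = 9.89
Step 1: a_1 = 9.89*(1 - 1/2) = 4.945, m(A_1) = 4.945
Step 2: a_2 = 9.89*(1 - 1/3) = 6.5933, m(A_2) = 6.5933
Step 3: a_3 = 9.89*(1 - 1/4) = 7.4175, m(A_3) = 7.4175
Step 4: a_4 = 9.89*(1 - 1/5) = 7.912, m(A_4) = 7.912
Limit: m(A_n) -> m([0,9.89]) = 9.89


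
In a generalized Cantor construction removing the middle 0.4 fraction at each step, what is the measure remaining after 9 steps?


Step 1: At each step, fraction remaining = 1 - 0.4 = 0.6
Step 2: After 9 steps, measure = (0.6)^9
Result = 0.010078


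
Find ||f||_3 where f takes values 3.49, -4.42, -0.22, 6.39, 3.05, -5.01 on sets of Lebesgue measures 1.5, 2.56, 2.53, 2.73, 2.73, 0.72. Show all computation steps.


Step 1: Compute |f_i|^3 for each value:
  |3.49|^3 = 42.508549
  |-4.42|^3 = 86.350888
  |-0.22|^3 = 0.010648
  |6.39|^3 = 260.917119
  |3.05|^3 = 28.372625
  |-5.01|^3 = 125.751501
Step 2: Multiply by measures and sum:
  42.508549 * 1.5 = 63.762824
  86.350888 * 2.56 = 221.058273
  0.010648 * 2.53 = 0.026939
  260.917119 * 2.73 = 712.303735
  28.372625 * 2.73 = 77.457266
  125.751501 * 0.72 = 90.541081
Sum = 63.762824 + 221.058273 + 0.026939 + 712.303735 + 77.457266 + 90.541081 = 1165.150118
Step 3: Take the p-th root:
||f||_3 = (1165.150118)^(1/3) = 10.522703


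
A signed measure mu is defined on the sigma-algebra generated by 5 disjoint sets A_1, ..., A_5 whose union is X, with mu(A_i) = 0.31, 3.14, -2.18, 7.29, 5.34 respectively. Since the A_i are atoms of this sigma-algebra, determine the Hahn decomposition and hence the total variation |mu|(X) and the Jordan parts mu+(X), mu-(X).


Step 1: Every measurable set is a union of atoms (the cells / points), so a Hahn decomposition is
  obtained by grouping atoms by sign: P = union of atoms with mu > 0, N = union of the remaining atoms.
  Atoms in P (indices): 1, 2, 4, 5;  atoms in N (indices): 3
  Positive values: 0.31, 3.14, 7.29, 5.34
  Negative values: -2.18
Step 2: mu+(X) = mu(P) = sum of positive atom values = 16.08
Step 3: mu-(X) = -mu(N) = sum of |negative atom values| = 2.18
Step 4: |mu|(X) = mu+(X) + mu-(X) = 16.08 + 2.18 = 18.26


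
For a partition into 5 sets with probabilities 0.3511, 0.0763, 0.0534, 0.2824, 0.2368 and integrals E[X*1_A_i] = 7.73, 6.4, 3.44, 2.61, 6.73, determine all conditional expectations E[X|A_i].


For each cell A_i: E[X|A_i] = E[X*1_A_i] / P(A_i)
Step 1: E[X|A_1] = 7.73 / 0.3511 = 22.01652
Step 2: E[X|A_2] = 6.4 / 0.0763 = 83.879423
Step 3: E[X|A_3] = 3.44 / 0.0534 = 64.419476
Step 4: E[X|A_4] = 2.61 / 0.2824 = 9.24221
Step 5: E[X|A_5] = 6.73 / 0.2368 = 28.420608
Verification: E[X] = sum E[X*1_A_i] = 7.73 + 6.4 + 3.44 + 2.61 + 6.73 = 26.91


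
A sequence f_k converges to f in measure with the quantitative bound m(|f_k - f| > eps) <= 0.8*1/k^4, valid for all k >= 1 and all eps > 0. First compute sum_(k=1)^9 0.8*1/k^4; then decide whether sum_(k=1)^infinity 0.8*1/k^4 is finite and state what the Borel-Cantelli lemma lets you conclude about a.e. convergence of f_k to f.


Step 1: List the terms 0.8*1/k^4 for k = 1 to 9:
  k=1: 0.8
  k=2: 0.05
  k=3: 0.009877
  k=4: 0.003125
  k=5: 0.00128
  k=6: 6.172840e-04
  k=7: 3.331945e-04
  k=8: 1.953125e-04
  k=9: 1.219326e-04
Step 2: Partial sum = 0.8 + 0.05 + 0.009877 + 0.003125 + 0.00128 + 6.172840e-04 + 3.331945e-04 + 1.953125e-04 + 1.219326e-04
     = 0.865549
Step 3: The full series sum_(k>=1) 0.8*1/k^4 converges (p-series with p = 4 > 1; a constant multiple of a convergent series converges).
Step 4: Fix eps > 0. Since sum_k m(|f_k - f| > eps) < infinity, the Borel-Cantelli lemma gives
        m(limsup_k {|f_k - f| > eps}) = 0, i.e. for a.e. x, |f_k(x) - f(x)| <= eps for all large k.
        Applying this with eps = 1/j for j = 1, 2, ... and intersecting the countably many full-measure sets,
        for a.e. x we get limsup_k |f_k(x) - f(x)| <= 1/j for every j, hence f_k -> f almost everywhere.
Conclusion: series converges; Borel-Cantelli yields f_k -> f a.e.


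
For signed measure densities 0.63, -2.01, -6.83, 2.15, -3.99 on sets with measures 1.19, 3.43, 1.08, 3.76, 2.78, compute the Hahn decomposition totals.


Step 1: Compute signed measure on each set:
  Set 1: 0.63 * 1.19 = 0.7497
  Set 2: -2.01 * 3.43 = -6.8943
  Set 3: -6.83 * 1.08 = -7.3764
  Set 4: 2.15 * 3.76 = 8.084
  Set 5: -3.99 * 2.78 = -11.0922
Step 2: Total signed measure = (0.7497) + (-6.8943) + (-7.3764) + (8.084) + (-11.0922)
     = -16.5292
Step 3: Positive part mu+(X) = sum of positive contributions = 8.8337
Step 4: Negative part mu-(X) = |sum of negative contributions| = 25.3629


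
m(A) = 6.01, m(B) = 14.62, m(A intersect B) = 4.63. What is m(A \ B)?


m(A \ B) = m(A) - m(A n B)
= 6.01 - 4.63
= 1.38


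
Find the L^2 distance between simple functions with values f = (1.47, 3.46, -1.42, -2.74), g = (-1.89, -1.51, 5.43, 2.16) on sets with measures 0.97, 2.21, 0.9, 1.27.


Step 1: Compute differences f_i - g_i:
  1.47 - -1.89 = 3.36
  3.46 - -1.51 = 4.97
  -1.42 - 5.43 = -6.85
  -2.74 - 2.16 = -4.9
Step 2: Compute |diff|^2 * measure for each set:
  |3.36|^2 * 0.97 = 11.2896 * 0.97 = 10.950912
  |4.97|^2 * 2.21 = 24.7009 * 2.21 = 54.588989
  |-6.85|^2 * 0.9 = 46.9225 * 0.9 = 42.23025
  |-4.9|^2 * 1.27 = 24.01 * 1.27 = 30.4927
Step 3: Sum = 138.262851
Step 4: ||f-g||_2 = (138.262851)^(1/2) = 11.758522


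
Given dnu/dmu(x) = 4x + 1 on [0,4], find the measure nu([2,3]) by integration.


nu(A) = integral_A (dnu/dmu) dmu = integral_2^3 (4x + 1) dx
Step 1: Antiderivative F(x) = (4/2)x^2 + 1x
Step 2: F(3) = (4/2)*3^2 + 1*3 = 18 + 3 = 21
Step 3: F(2) = (4/2)*2^2 + 1*2 = 8 + 2 = 10
Step 4: nu([2,3]) = F(3) - F(2) = 21 - 10 = 11


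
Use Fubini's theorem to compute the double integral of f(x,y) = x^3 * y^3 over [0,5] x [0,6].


By Fubini's theorem, the double integral factors as a product of single integrals:
Step 1: integral_0^5 x^3 dx = [x^4/4] from 0 to 5
     = 5^4/4 = 156.25
Step 2: integral_0^6 y^3 dy = [y^4/4] from 0 to 6
     = 6^4/4 = 324
Step 3: Double integral = 156.25 * 324 = 50625


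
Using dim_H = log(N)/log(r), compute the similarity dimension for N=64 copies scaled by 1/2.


For a self-similar set with N copies scaled by 1/r:
dim_H = log(N)/log(r) = log(64)/log(2)
= 4.158883/0.693147
= 6


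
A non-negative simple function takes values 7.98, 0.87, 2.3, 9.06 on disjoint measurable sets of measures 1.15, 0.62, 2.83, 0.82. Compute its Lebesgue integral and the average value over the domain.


Step 1: Integral = sum(value_i * measure_i)
= 7.98*1.15 + 0.87*0.62 + 2.3*2.83 + 9.06*0.82
= 9.177 + 0.5394 + 6.509 + 7.4292
= 23.6546
Step 2: Total measure of domain = 1.15 + 0.62 + 2.83 + 0.82 = 5.42
Step 3: Average value = 23.6546 / 5.42 = 4.364317


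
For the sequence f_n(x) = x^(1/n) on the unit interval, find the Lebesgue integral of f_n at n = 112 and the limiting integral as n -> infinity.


At n = 112: f_112(x) = x^(1/112).
Step 1: integral(x^(1/112), 0, 1) = [x^(1/112+1) / (1/112+1)] from 0 to 1
     = 1 / (1/112 + 1) = 1 / ((112+1)/112) = 112/(112+1)
     = 112/113 = 0.99115
Step 2: As n -> infinity, f_n(x) = x^(1/n) -> 1 for x in (0,1], and f_n is increasing in n.
By MCT, lim_n integral(f_n) = integral(lim_n f_n) = integral(1, 0, 1) = 1.
Step 3: Verify convergence: 112/113 = 0.99115 -> 1


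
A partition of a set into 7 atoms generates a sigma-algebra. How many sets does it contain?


Each element of the sigma-algebra is a union of some subset of the 7 atoms.
The number of such subsets is 2^7 = 128.


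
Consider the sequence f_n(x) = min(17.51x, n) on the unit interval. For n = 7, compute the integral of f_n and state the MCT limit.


f(x) = 17.51x on [0,1]; f_n(x) = min(17.51x, n). At n = 7:
Step 1: f(x) reaches 7 at x = 7/17.51 = 0.399772
Step 2: integral(f_7) = integral(17.51x, 0, 0.399772) + integral(7, 0.399772, 1)
       = 17.51*0.399772^2/2 + 7*(1 - 0.399772)
       = 1.3992 + 4.201599
       = 5.6008
Step 3: As n -> infinity, f_n increases to f, so by MCT integral(f_n) -> integral(f) = 17.51/2 = 8.755.
Convergence: integral(f_7) = 5.6008 -> 8.755 as n -> infinity


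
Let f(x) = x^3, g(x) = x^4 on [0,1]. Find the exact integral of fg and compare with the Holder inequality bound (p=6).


Step 1: Exact integral of f*g = integral(x^7, 0, 1) = 1/8
     = 0.125
Step 2: Holder bound with p=6, q=1.2:
  ||f||_p = (integral x^18 dx)^(1/6) = (1/19)^(1/6) = 0.612173
  ||g||_q = (integral x^4.8 dx)^(1/1.2) = (1/5.8)^(1/1.2) = 0.231105
Step 3: Holder bound = ||f||_p * ||g||_q = 0.612173 * 0.231105 = 0.141477
Verification: 0.125 <= 0.141477 (Holder holds)


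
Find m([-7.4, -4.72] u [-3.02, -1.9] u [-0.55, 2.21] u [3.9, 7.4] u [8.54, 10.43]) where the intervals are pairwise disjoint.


For pairwise disjoint intervals, m(union) = sum of lengths.
= (-4.72 - -7.4) + (-1.9 - -3.02) + (2.21 - -0.55) + (7.4 - 3.9) + (10.43 - 8.54)
= 2.68 + 1.12 + 2.76 + 3.5 + 1.89
= 11.95


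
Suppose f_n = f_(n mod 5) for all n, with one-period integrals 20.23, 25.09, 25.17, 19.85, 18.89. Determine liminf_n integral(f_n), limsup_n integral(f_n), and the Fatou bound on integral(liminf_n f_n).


The sequence (integral(f_n)) is periodic with period 5, repeating the values 20.23, 25.09, 25.17, 19.85, 18.89 indefinitely.
Step 1: For a periodic sequence, every tail (a_m, a_(m+1), ...) contains all 5 period values infinitely often.
Step 2: Hence inf of every tail = min of the period values = min(20.23, 25.09, 25.17, 19.85, 18.89) = 18.89.
        liminf_n integral(f_n) = sup over m of (inf of tail from m) = 18.89.
Step 3: Similarly sup of every tail = max of the period values = 25.17.
        limsup_n integral(f_n) = 25.17.
Step 4: Fatou's lemma: integral(liminf_n f_n) <= liminf_n integral(f_n) = 18.89.
        So the integral of the pointwise liminf is at most 18.89.
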